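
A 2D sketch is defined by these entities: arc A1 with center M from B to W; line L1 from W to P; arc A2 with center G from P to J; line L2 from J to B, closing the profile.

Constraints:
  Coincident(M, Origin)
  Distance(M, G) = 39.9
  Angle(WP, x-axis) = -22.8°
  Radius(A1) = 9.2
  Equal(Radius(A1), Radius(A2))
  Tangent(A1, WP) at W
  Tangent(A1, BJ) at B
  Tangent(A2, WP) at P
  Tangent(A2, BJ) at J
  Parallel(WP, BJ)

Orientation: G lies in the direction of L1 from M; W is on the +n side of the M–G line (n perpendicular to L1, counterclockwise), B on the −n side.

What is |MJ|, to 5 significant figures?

40.947

Tangency of A1 to both parallel lines with radius 9.2 puts W and B at M ± 9.2·n: W = (3.5651, 8.4811), B = (-3.5651, -8.4811). Equal radii place P and J the same way about G: P = G + 9.2·n = (40.347, -6.9807), J = G − 9.2·n = (33.217, -23.943). Then |MJ| = |J − M| = 40.947.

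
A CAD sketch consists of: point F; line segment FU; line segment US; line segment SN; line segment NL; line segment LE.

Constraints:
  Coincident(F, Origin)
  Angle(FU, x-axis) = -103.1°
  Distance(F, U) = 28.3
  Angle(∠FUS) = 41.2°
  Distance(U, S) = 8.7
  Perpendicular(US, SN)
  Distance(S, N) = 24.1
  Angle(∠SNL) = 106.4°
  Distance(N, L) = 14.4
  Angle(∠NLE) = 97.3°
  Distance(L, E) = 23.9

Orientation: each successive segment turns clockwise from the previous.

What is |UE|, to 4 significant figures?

16.00

∠SNL = 106.4° gives NL at -45.50° from the x-axis; with |NL| = 14.4, L = (20.84, -18.81). ∠NLE = 97.3° gives LE at -128.2° from the x-axis; with |LE| = 23.9, E = (6.060, -37.59). Then |UE| = |E − U| = 16.00.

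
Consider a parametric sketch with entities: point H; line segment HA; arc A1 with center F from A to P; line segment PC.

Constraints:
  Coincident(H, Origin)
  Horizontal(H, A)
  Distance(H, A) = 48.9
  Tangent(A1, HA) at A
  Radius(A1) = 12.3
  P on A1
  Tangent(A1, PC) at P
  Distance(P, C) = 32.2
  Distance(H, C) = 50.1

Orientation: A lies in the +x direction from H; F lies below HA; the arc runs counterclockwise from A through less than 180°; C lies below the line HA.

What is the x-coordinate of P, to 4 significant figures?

36.95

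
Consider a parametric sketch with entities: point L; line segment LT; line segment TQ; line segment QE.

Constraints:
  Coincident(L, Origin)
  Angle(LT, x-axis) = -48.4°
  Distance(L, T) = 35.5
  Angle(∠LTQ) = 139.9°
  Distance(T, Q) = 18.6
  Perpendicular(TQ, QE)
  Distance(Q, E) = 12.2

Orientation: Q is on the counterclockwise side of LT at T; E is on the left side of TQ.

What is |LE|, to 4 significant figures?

46.98

L is at the origin; LT runs at -48.4° with length 35.5, so T = 35.5·(cos -48.4°, sin -48.4°) = (23.57, -26.55). ∠LTQ = 139.9°, so TQ runs at -48.4° + (180° − 139.9°) = -8.300° from the x-axis; with |TQ| = 18.6, Q = T + 18.6·(cos -8.300°, sin -8.300°) = (41.97, -29.23). The perpendicularity gives QE at right angles to TQ; with |QE| = 12.2 on the left of TQ, E = Q + 12.2·(0.1444, 0.9895) = (43.74, -17.16). Then |LE| = |E − L| = 46.98.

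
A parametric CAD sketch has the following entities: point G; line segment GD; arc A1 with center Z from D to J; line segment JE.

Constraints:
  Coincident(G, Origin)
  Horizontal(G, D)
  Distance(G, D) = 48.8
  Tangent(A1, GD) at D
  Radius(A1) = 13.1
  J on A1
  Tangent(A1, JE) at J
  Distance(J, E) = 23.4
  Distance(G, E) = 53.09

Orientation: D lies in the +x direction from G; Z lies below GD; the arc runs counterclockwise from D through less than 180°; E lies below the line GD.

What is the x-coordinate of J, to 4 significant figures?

35.74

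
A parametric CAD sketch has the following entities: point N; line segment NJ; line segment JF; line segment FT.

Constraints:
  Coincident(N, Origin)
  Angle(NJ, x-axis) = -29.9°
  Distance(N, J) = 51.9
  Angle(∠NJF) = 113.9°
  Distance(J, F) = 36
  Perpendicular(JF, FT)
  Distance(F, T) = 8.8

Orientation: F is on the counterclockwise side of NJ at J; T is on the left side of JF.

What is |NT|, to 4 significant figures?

68.89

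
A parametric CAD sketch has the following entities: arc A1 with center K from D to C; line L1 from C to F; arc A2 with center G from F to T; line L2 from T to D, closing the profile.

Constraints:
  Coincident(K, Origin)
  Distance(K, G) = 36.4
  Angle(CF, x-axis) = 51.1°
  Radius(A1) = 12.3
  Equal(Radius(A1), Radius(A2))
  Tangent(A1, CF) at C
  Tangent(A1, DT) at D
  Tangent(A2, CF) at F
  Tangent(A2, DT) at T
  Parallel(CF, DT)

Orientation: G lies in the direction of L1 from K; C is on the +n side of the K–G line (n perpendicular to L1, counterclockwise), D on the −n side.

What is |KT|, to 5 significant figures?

38.422

The slot axis is L1's direction at 51.1°, so u = (cos 51.1°, sin 51.1°) = (0.62796, 0.77824) and n = (−sin 51.1°, cos 51.1°) = (-0.77824, 0.62796). K is at the origin and G lies 36.4 along u from K, so G = 36.4·u = (22.858, 28.328). Tangency of A1 to both parallel lines with radius 12.3 puts C and D at K ± 12.3·n: C = (-9.5724, 7.7239), D = (9.5724, -7.7239). Equal radii place F and T the same way about G: F = G + 12.3·n = (13.285, 36.052), T = G − 12.3·n = (32.430, 20.604). Then |KT| = |T − K| = 38.422.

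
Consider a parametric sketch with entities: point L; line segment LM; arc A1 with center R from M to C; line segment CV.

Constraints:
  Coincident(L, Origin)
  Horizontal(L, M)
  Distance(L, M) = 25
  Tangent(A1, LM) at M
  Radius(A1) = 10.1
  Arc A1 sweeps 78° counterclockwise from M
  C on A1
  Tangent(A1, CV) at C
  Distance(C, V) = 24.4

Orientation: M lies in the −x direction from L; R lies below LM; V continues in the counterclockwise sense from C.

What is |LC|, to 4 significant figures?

35.79

L is at the origin; L and M share the same y with |LM| = 25.0 and M on the −x side, so M = (-25.00, 0.000). Since A1 is tangent to LM there, RM ⟂ LM, so R = M + (0, -10.1) = (-25.00, -10.10). On A1, M sits at bearing 90° from R; a 78° counterclockwise sweep puts C at bearing 168°, so C = R + 10.1·(cos 168°, sin 168°) = (-34.88, -8.000). Then |LC| = |C − L| = 35.79.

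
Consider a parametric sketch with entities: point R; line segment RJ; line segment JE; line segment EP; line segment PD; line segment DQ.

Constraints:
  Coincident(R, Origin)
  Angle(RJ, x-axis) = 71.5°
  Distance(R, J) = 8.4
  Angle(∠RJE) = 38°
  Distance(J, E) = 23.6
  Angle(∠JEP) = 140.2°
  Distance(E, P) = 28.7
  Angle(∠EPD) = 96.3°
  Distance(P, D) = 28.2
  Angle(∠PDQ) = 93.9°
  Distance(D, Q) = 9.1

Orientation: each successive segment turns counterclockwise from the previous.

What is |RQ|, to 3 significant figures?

35.8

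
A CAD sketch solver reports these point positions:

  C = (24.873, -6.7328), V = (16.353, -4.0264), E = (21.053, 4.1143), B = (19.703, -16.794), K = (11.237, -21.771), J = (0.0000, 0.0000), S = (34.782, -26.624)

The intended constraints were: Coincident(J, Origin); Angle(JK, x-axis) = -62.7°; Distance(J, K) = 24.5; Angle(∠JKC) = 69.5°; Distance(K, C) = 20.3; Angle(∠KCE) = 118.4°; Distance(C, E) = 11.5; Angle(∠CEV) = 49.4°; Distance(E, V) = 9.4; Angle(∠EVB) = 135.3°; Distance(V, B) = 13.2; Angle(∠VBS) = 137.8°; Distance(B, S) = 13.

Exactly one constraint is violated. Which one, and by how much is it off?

Distance(B, S) = 13 — off by 5.00.

J = (0.00, 0.00) ✓; JK at -62.70° ✓; |JK| = 24.50 ✓; ∠JKC = 69.50° ✓; |KC| = 20.30 ✓; ∠KCE = 118.4° ✓; |CE| = 11.50 ✓; ∠CEV = 49.40° ✓; |EV| = 9.400 ✓; ∠EVB = 135.3° ✓; |VB| = 13.20 ✓; ∠VBS = 137.8° ✓; |BS| = 18.00 ✗.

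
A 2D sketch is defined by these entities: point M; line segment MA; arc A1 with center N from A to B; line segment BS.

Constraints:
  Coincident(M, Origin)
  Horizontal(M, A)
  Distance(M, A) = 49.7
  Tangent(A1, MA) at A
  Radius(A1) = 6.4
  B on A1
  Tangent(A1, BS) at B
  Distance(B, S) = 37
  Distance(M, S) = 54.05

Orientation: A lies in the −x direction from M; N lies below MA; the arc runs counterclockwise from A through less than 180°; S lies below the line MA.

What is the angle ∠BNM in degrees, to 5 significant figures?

154.78°

Checks: |NB| = 6.400 ✓; ∠(NB, BS) = 90.00° ✓; |BS| = 37.00 ✓; |MS| = 54.05 ✓.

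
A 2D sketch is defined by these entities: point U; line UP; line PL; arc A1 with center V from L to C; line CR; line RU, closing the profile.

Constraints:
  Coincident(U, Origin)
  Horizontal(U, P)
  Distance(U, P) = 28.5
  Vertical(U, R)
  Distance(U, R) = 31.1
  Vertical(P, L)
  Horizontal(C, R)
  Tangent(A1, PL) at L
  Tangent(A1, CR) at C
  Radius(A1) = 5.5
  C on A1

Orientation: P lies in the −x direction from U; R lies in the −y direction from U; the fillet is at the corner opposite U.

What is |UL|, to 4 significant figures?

38.31

U is at the origin; UP is horizontal with |UP| = 28.5 and P on the −x side, so P = (-28.50, 0.000). U and R share the same x with |UR| = 31.1 and R on the −y side, so R = (0.000, -31.10). The virtual corner opposite U is at (-28.50, -31.10). Since A1 is tangent to PL there, VL ⟂ PL and the tangent condition forces VC to be normal to CR, with radius 5.5, so the center V sits 5.5 in from both sides at V = (-23.00, -25.60). That places the tangent points at L = (-28.50, -25.60) on PL and C = (-23.00, -31.10) on CR. Then |UL| = |L − U| = 38.31.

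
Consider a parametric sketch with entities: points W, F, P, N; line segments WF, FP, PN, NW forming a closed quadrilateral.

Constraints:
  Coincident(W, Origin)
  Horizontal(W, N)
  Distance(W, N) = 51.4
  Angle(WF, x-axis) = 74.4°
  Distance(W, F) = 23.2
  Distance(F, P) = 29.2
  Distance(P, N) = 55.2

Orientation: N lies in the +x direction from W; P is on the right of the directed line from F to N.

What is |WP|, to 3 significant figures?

6.27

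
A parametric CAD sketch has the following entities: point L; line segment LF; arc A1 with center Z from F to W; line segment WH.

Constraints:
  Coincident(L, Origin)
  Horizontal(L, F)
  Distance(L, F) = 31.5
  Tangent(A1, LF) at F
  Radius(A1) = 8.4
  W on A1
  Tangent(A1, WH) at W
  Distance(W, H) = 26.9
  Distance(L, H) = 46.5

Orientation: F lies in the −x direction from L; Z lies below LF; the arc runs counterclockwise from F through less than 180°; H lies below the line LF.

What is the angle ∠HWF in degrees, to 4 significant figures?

123.6°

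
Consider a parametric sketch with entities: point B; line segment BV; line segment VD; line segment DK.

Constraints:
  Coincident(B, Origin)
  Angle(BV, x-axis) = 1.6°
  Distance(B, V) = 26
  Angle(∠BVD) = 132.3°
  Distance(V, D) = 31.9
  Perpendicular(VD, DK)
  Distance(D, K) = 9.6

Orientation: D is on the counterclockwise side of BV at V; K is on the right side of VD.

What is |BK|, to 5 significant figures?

57.196

∠BVD = 132.3°, so VD runs at 1.6° + (180° − 132.3°) = 49.300° from the x-axis; with |VD| = 31.9, D = V + 31.9·(cos 49.300°, sin 49.300°) = (46.792, 24.910). VD is perpendicular to DK; with |DK| = 9.6 on the right of VD, K = D + 9.6·(0.75813, -0.65210) = (54.070, 18.650). Then |BK| = |K − B| = 57.196.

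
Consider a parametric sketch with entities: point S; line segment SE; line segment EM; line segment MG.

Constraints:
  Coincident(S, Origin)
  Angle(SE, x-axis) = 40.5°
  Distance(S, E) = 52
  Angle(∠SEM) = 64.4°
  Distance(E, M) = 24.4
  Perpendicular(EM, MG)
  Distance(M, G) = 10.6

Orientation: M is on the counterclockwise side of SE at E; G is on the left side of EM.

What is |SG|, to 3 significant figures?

36.3

S is at the origin; SE runs at 40.5° with length 52.0, so E = 52.0·(cos 40.5°, sin 40.5°) = (39.5, 33.8). ∠SEM = 64.4°, so EM runs at 40.5° + (180° − 64.4°) = 156° from the x-axis; with |EM| = 24.4, M = E + 24.4·(cos 156°, sin 156°) = (17.2, 43.7). EM is perpendicular to MG; with |MG| = 10.6 on the left of EM, G = M + 10.6·(-0.405, -0.914) = (12.9, 34.0). Then |SG| = |G − S| = 36.3.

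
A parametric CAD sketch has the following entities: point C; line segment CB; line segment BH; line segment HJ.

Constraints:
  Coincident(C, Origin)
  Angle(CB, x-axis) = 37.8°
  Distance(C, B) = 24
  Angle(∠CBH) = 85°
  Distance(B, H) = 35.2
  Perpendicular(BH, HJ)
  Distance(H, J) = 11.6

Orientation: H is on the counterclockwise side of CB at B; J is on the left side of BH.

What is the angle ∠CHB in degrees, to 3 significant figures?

35.8°

C is at the origin; CB runs at 37.8° with length 24.0, so B = 24.0·(cos 37.8°, sin 37.8°) = (19.0, 14.7). ∠CBH = 85.0°, so BH runs at 37.8° + (180° − 85.0°) = 133° from the x-axis; with |BH| = 35.2, H = B + 35.2·(cos 133°, sin 133°) = (-4.95, 40.5). Then cos ∠CHB = HC·HB / (|HC||HB|), giving 35.8°.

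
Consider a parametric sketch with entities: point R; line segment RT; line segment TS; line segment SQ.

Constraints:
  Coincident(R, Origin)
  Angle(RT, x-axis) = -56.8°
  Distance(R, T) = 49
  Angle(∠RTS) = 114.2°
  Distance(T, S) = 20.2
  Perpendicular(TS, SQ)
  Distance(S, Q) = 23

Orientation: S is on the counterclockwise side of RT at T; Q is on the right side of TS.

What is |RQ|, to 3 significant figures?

78.8

∠RTS = 114.2°, so TS runs at -56.8° + (180° − 114.2°) = 9.00° from the x-axis; with |TS| = 20.2, S = T + 20.2·(cos 9.00°, sin 9.00°) = (46.8, -37.8). The perpendicularity gives SQ at right angles to TS; with |SQ| = 23.0 on the right of TS, Q = S + 23.0·(0.156, -0.988) = (50.4, -60.6). Then |RQ| = |Q − R| = 78.8.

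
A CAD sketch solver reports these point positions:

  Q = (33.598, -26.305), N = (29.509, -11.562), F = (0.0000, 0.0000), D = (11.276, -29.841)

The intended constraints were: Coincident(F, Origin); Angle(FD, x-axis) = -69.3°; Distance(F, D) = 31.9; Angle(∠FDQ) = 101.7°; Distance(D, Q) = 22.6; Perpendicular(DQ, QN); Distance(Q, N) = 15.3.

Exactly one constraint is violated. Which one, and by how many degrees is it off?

Perpendicular(DQ, QN) — off by 6.50°.

F = (0.00, 0.00) ✓; FD at -69.30° ✓; |FD| = 31.90 ✓; ∠FDQ = 101.7° ✓; |DQ| = 22.60 ✓; ∠(DQ, QN) = 96.50° ✗; |QN| = 15.30 ✓.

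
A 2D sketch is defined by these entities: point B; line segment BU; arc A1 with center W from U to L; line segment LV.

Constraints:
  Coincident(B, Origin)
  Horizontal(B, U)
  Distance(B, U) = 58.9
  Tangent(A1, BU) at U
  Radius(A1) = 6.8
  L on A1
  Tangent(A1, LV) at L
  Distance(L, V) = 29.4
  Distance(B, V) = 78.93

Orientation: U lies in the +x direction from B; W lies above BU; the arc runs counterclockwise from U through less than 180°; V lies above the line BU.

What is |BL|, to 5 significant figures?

65.816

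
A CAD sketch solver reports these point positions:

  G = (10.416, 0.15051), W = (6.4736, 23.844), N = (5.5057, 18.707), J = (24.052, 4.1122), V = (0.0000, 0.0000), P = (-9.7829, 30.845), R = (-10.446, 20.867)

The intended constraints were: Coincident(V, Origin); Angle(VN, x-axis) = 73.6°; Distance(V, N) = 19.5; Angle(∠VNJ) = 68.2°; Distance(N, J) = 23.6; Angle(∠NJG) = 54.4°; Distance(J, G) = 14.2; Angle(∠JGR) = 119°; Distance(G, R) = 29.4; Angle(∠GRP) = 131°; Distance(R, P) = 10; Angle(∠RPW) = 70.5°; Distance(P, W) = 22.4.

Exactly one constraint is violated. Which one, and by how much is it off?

Distance(P, W) = 22.4 — off by 4.70.

V = (0.00, 0.00) ✓; VN at 73.60° ✓; |VN| = 19.50 ✓; ∠VNJ = 68.20° ✓; |NJ| = 23.60 ✓; ∠NJG = 54.40° ✓; |JG| = 14.20 ✓; ∠JGR = 119.0° ✓; |GR| = 29.40 ✓; ∠GRP = 131.0° ✓; |RP| = 10.00 ✓; ∠RPW = 70.50° ✓; |PW| = 17.70 ✗.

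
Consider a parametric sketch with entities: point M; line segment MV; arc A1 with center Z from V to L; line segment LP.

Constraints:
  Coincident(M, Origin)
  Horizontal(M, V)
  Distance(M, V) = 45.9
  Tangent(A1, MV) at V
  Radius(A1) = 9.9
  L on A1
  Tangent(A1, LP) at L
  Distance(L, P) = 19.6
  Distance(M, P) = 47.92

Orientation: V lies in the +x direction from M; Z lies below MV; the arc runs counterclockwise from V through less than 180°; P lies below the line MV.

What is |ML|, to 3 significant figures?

37.5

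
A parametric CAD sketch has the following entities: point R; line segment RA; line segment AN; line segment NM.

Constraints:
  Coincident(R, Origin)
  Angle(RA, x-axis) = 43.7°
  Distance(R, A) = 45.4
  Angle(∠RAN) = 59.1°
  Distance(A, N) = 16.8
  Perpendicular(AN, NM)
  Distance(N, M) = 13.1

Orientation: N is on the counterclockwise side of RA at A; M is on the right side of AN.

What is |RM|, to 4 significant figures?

52.46

∠RAN = 59.1°, so AN runs at 43.7° + (180° − 59.1°) = 164.6° from the x-axis; with |AN| = 16.8, N = A + 16.8·(cos 164.6°, sin 164.6°) = (16.63, 35.83). AN is perpendicular to NM; with |NM| = 13.1 on the right of AN, M = N + 13.1·(0.2656, 0.9641) = (20.10, 48.46). Then |RM| = |M − R| = 52.46.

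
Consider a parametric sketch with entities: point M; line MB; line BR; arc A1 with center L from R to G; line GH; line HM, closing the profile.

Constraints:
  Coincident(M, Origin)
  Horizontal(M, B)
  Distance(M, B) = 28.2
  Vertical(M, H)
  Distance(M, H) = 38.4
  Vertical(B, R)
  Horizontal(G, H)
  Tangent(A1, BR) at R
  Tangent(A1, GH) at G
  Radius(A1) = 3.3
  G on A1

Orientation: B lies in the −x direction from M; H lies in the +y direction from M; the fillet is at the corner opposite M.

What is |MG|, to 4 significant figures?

45.77

The virtual corner opposite M is at (-28.20, 38.40). Since A1 is tangent to BR there, LR ⟂ BR and A1 meets GH tangentially, so LG is at right angles to GH, with radius 3.3, so the center L sits 3.3 in from both sides at L = (-24.90, 35.10). That places the tangent points at R = (-28.20, 35.10) on BR and G = (-24.90, 38.40) on GH. Then |MG| = |G − M| = 45.77.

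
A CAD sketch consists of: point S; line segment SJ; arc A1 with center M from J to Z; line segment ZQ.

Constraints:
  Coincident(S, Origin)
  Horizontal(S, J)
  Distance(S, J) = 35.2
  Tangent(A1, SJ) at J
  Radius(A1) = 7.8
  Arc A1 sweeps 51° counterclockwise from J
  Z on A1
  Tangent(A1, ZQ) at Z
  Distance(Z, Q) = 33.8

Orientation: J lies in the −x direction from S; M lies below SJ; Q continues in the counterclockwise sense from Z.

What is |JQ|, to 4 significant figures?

39.97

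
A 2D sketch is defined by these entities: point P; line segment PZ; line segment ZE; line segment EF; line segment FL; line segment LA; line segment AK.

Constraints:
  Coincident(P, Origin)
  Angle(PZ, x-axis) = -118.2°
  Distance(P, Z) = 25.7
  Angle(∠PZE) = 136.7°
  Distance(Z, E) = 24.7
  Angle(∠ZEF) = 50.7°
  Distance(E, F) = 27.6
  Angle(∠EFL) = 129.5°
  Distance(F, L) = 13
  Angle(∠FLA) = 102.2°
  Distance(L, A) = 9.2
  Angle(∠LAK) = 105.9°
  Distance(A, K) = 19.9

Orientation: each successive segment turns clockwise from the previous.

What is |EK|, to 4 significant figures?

15.23

P is at the origin; PZ runs at -118.2° with length 25.7, so Z = (-12.14, -22.65). ∠PZE = 136.7° gives ZE at -161.5° from the x-axis; with |ZE| = 24.7, E = (-35.57, -30.49). ∠ZEF = 50.7° gives EF at 69.20° from the x-axis; with |EF| = 27.6, F = (-25.77, -4.686). ∠EFL = 129.5° gives FL at 18.70° from the x-axis; with |FL| = 13.0, L = (-13.45, -0.5178). ∠FLA = 102.2° gives LA at -59.10° from the x-axis; with |LA| = 9.2, A = (-8.729, -8.412). ∠LAK = 105.9° gives AK at -133.2° from the x-axis; with |AK| = 19.9, K = (-22.35, -22.92). Then |EK| = |K − E| = 15.23.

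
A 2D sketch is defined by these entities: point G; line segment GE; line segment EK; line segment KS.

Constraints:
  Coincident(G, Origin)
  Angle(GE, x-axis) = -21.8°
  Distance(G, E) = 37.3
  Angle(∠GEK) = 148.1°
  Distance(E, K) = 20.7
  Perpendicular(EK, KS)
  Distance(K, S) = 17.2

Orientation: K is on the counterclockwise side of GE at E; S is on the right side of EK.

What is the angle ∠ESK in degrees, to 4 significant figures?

50.28°

G is at the origin; GE runs at -21.8° with length 37.3, so E = 37.3·(cos -21.8°, sin -21.8°) = (34.63, -13.85). ∠GEK = 148.1°, so EK runs at -21.8° + (180° − 148.1°) = 10.10° from the x-axis; with |EK| = 20.7, K = E + 20.7·(cos 10.10°, sin 10.10°) = (55.01, -10.22). The perpendicularity gives KS at right angles to EK; with |KS| = 17.2 on the right of EK, S = K + 17.2·(0.1754, -0.9845) = (58.03, -27.16). Then cos ∠ESK = SE·SK / (|SE||SK|), giving 50.28°.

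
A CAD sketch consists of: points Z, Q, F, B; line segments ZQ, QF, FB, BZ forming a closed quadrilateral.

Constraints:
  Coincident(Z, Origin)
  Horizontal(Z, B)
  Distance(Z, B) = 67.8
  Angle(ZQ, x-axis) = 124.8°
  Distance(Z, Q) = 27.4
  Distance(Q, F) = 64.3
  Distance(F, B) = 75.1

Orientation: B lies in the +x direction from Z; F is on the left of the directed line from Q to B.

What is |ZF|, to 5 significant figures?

73.178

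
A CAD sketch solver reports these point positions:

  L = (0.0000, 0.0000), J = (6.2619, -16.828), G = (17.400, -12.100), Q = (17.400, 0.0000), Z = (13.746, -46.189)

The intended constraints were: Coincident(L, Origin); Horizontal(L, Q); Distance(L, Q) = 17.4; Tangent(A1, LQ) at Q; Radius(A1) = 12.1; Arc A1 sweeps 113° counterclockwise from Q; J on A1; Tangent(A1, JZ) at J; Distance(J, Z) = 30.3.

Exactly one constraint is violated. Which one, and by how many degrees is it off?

Tangent(A1, JZ) at J — off by 8.70°.

L = (0.00, 0.00) ✓; L.y = 0.00, Q.y = 0.00 ✓; |LQ| = 17.40 ✓; ∠(GQ, QL) = 90.00° ✓; |GQ| = 12.10 ✓; bearing(G→J) − bearing(G→Q) = 113.0° ✓; |GJ| = 12.10 ✓; ∠(GJ, JZ) = 98.70° ✗; |JZ| = 30.30 ✓.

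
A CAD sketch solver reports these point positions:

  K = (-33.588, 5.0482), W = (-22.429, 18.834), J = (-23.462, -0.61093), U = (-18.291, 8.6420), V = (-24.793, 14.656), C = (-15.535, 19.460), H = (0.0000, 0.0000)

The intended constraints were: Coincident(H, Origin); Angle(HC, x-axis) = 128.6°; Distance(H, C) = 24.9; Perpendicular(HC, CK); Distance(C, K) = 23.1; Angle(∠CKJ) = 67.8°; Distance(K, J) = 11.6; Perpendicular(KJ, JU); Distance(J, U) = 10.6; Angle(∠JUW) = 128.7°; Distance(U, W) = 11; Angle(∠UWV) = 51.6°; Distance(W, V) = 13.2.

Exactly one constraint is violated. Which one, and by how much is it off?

Distance(W, V) = 13.2 — off by 8.40.

H = (0.00, 0.00) ✓; HC at 128.6° ✓; |HC| = 24.90 ✓; ∠(HC, CK) = 90.00° ✓; |CK| = 23.10 ✓; ∠CKJ = 67.80° ✓; |KJ| = 11.60 ✓; ∠(KJ, JU) = 90.00° ✓; |JU| = 10.60 ✓; ∠JUW = 128.7° ✓; |UW| = 11.00 ✓; ∠UWV = 51.60° ✓; |WV| = 4.800 ✗.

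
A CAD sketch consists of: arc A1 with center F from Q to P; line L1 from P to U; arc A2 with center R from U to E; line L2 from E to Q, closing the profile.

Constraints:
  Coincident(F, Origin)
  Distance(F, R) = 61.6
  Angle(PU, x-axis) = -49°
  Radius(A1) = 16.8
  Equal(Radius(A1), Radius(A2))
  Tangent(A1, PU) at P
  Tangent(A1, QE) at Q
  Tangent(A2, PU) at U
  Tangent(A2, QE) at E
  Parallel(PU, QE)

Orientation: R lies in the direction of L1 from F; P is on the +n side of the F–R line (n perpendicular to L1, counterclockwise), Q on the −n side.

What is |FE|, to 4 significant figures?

63.85

The slot axis is L1's direction at -49.0°, so u = (cos -49.0°, sin -49.0°) = (0.6561, -0.7547) and n = (−sin -49.0°, cos -49.0°) = (0.7547, 0.6561). F is at the origin and R lies 61.6 along u from F, so R = 61.6·u = (40.41, -46.49). Tangency of A1 to both parallel lines with radius 16.8 puts P and Q at F ± 16.8·n: P = (12.68, 11.02), Q = (-12.68, -11.02). Equal radii place U and E the same way about R: U = R + 16.8·n = (53.09, -35.47), E = R − 16.8·n = (27.73, -57.51). Then |FE| = |E − F| = 63.85.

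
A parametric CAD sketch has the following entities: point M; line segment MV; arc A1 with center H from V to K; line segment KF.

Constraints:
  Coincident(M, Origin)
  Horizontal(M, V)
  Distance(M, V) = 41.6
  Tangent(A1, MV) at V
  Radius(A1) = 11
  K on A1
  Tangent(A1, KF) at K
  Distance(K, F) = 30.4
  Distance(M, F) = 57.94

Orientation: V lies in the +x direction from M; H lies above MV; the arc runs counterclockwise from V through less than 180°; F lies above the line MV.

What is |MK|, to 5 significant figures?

53.887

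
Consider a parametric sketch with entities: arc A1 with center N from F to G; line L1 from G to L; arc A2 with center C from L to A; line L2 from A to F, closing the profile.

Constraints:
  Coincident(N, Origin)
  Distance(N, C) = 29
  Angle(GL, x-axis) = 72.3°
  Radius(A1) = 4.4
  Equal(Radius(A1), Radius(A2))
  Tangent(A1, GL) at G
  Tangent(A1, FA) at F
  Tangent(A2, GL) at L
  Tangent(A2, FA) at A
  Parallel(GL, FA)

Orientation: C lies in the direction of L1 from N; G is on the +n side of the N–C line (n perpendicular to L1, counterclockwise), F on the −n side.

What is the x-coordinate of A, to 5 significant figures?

13.009

Tangency of A1 to both parallel lines with radius 4.4 puts G and F at N ± 4.4·n: G = (-4.1917, 1.3377), F = (4.1917, -1.3377). Equal radii place L and A the same way about C: L = C + 4.4·n = (4.6252, 28.965), A = C − 4.4·n = (13.009, 26.289). So A.x = 13.009.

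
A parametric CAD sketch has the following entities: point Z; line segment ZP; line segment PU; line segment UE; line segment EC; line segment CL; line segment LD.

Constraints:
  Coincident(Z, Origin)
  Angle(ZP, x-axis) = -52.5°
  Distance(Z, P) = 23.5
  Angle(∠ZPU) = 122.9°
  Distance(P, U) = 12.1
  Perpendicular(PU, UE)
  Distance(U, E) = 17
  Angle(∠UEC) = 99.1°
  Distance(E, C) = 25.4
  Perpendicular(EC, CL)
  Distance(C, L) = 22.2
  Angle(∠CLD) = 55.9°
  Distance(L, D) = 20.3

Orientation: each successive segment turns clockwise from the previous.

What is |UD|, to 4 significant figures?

12.76

Z is at the origin; ZP runs at -52.5° with length 23.5, so P = (14.31, -18.64). ∠ZPU = 122.9° gives PU at -109.6° from the x-axis; with |PU| = 12.1, U = (10.25, -30.04). PU ⟂ UE, so UE runs at 160.4°; with |UE| = 17.0, E = (-5.768, -24.34). ∠UEC = 99.1° gives EC at 79.50° from the x-axis; with |EC| = 25.4, C = (-1.139, 0.6347). The perpendicularity gives CL at right angles to EC, so CL runs at -10.50°; with |CL| = 22.2, L = (20.69, -3.411). ∠CLD = 55.9° gives LD at -134.6° from the x-axis; with |LD| = 20.3, D = (6.435, -17.87). Then |UD| = |D − U| = 12.76.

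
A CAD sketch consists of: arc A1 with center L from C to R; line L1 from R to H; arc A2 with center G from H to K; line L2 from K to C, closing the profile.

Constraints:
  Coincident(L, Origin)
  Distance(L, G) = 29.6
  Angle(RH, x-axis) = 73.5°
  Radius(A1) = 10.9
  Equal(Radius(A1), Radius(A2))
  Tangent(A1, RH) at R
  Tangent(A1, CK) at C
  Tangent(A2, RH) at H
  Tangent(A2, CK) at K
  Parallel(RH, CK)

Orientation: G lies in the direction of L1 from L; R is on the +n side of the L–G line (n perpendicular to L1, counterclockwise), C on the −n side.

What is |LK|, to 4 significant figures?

31.54

The slot axis is L1's direction at 73.5°, so u = (cos 73.5°, sin 73.5°) = (0.2840, 0.9588) and n = (−sin 73.5°, cos 73.5°) = (-0.9588, 0.2840). L is at the origin and G lies 29.6 along u from L, so G = 29.6·u = (8.407, 28.38). Tangency of A1 to both parallel lines with radius 10.9 puts R and C at L ± 10.9·n: R = (-10.45, 3.096), C = (10.45, -3.096). Equal radii place H and K the same way about G: H = G + 10.9·n = (-2.044, 31.48), K = G − 10.9·n = (18.86, 25.29). Then |LK| = |K − L| = 31.54.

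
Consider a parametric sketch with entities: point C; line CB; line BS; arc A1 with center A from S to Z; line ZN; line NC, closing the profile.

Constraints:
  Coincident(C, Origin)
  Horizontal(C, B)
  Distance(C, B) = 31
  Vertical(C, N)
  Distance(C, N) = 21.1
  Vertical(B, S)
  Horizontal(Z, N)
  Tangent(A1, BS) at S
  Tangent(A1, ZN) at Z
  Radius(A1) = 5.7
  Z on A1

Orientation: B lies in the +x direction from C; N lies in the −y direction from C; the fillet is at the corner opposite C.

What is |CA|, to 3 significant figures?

29.6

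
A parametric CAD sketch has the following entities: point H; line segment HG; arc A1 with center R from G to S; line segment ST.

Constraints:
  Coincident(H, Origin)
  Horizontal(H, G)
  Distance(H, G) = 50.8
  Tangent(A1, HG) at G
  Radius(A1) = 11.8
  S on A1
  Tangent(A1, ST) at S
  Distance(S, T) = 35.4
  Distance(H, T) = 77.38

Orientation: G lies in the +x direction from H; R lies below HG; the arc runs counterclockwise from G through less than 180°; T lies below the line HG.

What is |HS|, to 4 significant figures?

44.98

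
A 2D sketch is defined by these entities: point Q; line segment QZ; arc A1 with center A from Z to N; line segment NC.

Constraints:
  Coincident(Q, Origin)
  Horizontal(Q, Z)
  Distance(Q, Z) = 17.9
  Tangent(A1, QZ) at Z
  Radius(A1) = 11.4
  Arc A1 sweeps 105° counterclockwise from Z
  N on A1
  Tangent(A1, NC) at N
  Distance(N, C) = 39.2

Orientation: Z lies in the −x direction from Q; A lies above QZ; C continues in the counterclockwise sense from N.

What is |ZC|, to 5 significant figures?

52.222

Q is at the origin; Q and Z share the same y with |QZ| = 17.9 and Z on the −x side, so Z = (-17.900, 0.0000). The tangent condition forces AZ to be normal to QZ, so A = Z + (0, 11.4) = (-17.900, 11.400). On A1, Z sits at bearing -90° from A; a 105° counterclockwise sweep puts N at bearing 15°, so N = A + 11.4·(cos 15°, sin 15°) = (-6.8884, 14.351). A1 meets NC tangentially, so AN is at right angles to NC, so NC runs along (−sin 15°, cos 15°); with |NC| = 39.2, C = (-17.034, 52.215). Then |ZC| = |C − Z| = 52.222.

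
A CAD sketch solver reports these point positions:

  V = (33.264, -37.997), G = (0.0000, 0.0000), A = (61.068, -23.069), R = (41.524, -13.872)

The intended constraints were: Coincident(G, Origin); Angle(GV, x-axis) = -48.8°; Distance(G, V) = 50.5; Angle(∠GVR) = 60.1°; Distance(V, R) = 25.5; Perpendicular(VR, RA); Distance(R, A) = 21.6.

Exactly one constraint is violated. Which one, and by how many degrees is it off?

Perpendicular(VR, RA) — off by 6.30°.

G = (0.00, 0.00) ✓; GV at -48.80° ✓; |GV| = 50.50 ✓; ∠GVR = 60.10° ✓; |VR| = 25.50 ✓; ∠(VR, RA) = 96.30° ✗; |RA| = 21.60 ✓.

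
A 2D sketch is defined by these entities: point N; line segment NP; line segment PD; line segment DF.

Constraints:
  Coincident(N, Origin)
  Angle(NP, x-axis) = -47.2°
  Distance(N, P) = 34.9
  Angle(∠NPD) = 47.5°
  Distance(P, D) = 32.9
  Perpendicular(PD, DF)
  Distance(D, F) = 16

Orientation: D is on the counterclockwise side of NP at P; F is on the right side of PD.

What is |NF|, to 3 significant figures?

42.8

∠NPD = 47.5°, so PD runs at -47.2° + (180° − 47.5°) = 85.3° from the x-axis; with |PD| = 32.9, D = P + 32.9·(cos 85.3°, sin 85.3°) = (26.4, 7.18). PD is perpendicular to DF; with |DF| = 16.0 on the right of PD, F = D + 16.0·(0.997, -0.0819) = (42.4, 5.87). Then |NF| = |F − N| = 42.8.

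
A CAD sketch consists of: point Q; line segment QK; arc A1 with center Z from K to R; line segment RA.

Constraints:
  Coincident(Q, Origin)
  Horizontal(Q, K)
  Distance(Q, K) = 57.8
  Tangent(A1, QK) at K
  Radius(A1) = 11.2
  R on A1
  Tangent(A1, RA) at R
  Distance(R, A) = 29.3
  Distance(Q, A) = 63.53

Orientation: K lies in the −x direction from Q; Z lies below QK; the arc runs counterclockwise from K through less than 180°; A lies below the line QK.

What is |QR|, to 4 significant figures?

69.01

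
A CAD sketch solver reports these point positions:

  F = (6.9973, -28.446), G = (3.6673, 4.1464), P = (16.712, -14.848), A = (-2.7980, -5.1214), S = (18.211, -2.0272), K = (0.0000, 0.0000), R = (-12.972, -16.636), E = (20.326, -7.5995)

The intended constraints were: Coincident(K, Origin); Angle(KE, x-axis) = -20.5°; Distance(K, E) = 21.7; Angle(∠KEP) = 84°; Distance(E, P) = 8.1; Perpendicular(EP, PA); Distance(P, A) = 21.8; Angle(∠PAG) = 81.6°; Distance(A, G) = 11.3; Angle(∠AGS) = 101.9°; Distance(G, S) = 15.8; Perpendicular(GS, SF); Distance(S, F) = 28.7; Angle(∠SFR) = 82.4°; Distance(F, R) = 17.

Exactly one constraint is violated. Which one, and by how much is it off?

Distance(F, R) = 17 — off by 6.20.

K = (0.00, 0.00) ✓; KE at -20.50° ✓; |KE| = 21.70 ✓; ∠KEP = 84.00° ✓; |EP| = 8.099 ✓; ∠(EP, PA) = 90.00° ✓; |PA| = 21.80 ✓; ∠PAG = 81.60° ✓; |AG| = 11.30 ✓; ∠AGS = 101.9° ✓; |GS| = 15.80 ✓; ∠(GS, SF) = 90.00° ✓; |SF| = 28.70 ✓; ∠SFR = 82.40° ✓; |FR| = 23.20 ✗.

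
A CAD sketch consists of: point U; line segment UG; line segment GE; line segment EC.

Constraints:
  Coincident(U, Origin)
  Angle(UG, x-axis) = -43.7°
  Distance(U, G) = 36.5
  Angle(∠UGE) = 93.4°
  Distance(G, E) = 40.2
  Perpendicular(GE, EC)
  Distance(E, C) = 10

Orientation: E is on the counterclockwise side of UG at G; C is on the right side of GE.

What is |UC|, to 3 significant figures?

62.9

∠UGE = 93.4°, so GE runs at -43.7° + (180° − 93.4°) = 42.9° from the x-axis; with |GE| = 40.2, E = G + 40.2·(cos 42.9°, sin 42.9°) = (55.8, 2.15). GE is perpendicular to EC; with |EC| = 10.0 on the right of GE, C = E + 10.0·(0.681, -0.733) = (62.6, -5.18). Then |UC| = |C − U| = 62.9.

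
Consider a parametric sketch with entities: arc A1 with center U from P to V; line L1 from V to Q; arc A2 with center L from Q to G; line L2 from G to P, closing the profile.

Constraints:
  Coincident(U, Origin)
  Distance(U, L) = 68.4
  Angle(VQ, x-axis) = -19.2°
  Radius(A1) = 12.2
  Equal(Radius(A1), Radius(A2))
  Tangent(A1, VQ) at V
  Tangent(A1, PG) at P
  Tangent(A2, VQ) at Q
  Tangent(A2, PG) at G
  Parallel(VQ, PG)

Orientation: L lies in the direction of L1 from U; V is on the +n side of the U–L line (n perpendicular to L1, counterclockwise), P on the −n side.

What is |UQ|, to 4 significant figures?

69.48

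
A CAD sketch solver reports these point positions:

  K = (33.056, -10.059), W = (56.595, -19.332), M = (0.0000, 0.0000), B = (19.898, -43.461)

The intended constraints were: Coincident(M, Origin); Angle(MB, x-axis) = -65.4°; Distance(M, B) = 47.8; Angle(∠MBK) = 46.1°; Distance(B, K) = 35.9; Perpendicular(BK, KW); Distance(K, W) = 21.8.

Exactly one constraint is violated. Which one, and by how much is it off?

Distance(K, W) = 21.8 — off by 3.50.

M = (0.00, 0.00) ✓; MB at -65.40° ✓; |MB| = 47.80 ✓; ∠MBK = 46.10° ✓; |BK| = 35.90 ✓; ∠(BK, KW) = 90.00° ✓; |KW| = 25.30 ✗.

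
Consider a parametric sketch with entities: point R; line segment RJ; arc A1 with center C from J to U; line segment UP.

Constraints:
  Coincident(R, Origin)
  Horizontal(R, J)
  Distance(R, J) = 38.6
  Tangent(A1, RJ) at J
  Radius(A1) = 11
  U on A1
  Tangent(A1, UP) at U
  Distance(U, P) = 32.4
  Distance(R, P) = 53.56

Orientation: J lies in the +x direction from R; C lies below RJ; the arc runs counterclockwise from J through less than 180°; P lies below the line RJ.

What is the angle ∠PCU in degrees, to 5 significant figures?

71.247°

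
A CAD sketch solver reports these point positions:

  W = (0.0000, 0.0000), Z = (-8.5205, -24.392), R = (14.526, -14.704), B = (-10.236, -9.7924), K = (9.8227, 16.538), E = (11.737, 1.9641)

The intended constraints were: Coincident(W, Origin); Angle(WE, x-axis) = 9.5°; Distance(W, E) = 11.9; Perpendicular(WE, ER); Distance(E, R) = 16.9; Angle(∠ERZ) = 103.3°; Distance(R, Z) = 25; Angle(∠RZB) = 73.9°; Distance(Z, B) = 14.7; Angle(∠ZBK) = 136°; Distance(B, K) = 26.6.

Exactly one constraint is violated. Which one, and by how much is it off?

Distance(B, K) = 26.6 — off by 6.50.

W = (0.00, 0.00) ✓; WE at 9.500° ✓; |WE| = 11.90 ✓; ∠(WE, ER) = 90.00° ✓; |ER| = 16.90 ✓; ∠ERZ = 103.3° ✓; |RZ| = 25.00 ✓; ∠RZB = 73.90° ✓; |ZB| = 14.70 ✓; ∠ZBK = 136.0° ✓; |BK| = 33.10 ✗.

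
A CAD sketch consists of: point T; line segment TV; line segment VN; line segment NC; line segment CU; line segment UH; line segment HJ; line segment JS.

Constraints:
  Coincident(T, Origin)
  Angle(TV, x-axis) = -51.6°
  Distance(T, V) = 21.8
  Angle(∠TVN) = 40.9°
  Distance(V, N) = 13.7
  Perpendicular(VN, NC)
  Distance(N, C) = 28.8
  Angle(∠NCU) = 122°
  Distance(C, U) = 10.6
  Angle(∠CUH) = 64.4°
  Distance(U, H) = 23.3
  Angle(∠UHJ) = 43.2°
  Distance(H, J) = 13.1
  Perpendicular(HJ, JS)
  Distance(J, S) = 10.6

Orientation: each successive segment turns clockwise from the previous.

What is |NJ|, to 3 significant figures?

19.8

T is at the origin; TV runs at -51.6° with length 21.8, so V = (13.5, -17.1). ∠TVN = 40.9° gives VN at 169° from the x-axis; with |VN| = 13.7, N = (0.0792, -14.5). VN ⟂ NC, so NC runs at 79.3°; with |NC| = 28.8, C = (5.43, 13.8). ∠NCU = 122.0° gives CU at 21.3° from the x-axis; with |CU| = 10.6, U = (15.3, 17.6). ∠CUH = 64.4° gives UH at -94.3° from the x-axis; with |UH| = 23.3, H = (13.6, -5.63). ∠UHJ = 43.2° gives HJ at 129° from the x-axis; with |HJ| = 13.1, J = (5.33, 4.57). Then |NJ| = |J − N| = 19.8.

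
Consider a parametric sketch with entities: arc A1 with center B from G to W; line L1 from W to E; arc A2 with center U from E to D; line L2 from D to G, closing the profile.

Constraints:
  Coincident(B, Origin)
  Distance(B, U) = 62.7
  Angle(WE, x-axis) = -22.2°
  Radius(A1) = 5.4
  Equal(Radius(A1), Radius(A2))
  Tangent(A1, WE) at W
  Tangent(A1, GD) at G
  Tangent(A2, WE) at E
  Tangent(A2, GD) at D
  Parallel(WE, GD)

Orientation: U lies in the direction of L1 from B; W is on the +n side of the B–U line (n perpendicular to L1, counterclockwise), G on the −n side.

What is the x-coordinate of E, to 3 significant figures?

60.1

The slot axis is L1's direction at -22.2°, so u = (cos -22.2°, sin -22.2°) = (0.926, -0.378) and n = (−sin -22.2°, cos -22.2°) = (0.378, 0.926). B is at the origin and U lies 62.7 along u from B, so U = 62.7·u = (58.1, -23.7). Tangency of A1 to both parallel lines with radius 5.4 puts W and G at B ± 5.4·n: W = (2.04, 5.00), G = (-2.04, -5.00). Equal radii place E and D the same way about U: E = U + 5.4·n = (60.1, -18.7), D = U − 5.4·n = (56.0, -28.7). So E.x = 60.1.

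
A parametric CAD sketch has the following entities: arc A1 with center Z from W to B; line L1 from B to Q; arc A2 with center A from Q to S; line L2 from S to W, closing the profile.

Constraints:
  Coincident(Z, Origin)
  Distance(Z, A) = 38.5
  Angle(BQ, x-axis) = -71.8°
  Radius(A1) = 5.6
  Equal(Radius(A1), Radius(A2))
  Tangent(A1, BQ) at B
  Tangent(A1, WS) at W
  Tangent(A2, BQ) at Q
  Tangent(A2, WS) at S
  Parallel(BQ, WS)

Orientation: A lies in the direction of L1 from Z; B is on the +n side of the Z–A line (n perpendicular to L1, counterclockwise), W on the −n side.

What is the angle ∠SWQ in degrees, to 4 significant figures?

16.22°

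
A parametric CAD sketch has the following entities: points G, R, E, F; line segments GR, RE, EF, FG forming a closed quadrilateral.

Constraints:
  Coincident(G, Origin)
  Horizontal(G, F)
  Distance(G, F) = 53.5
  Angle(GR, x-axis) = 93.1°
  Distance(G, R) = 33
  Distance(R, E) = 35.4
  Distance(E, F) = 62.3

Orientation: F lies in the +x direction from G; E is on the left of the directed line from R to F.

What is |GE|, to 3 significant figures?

61.1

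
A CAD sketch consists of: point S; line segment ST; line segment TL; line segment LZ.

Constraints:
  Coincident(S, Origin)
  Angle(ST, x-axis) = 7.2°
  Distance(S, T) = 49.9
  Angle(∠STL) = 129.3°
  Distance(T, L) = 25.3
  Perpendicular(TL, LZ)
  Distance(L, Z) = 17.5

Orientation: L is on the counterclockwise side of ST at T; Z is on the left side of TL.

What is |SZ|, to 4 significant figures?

60.70

S is at the origin; ST runs at 7.2° with length 49.9, so T = 49.9·(cos 7.2°, sin 7.2°) = (49.51, 6.254). ∠STL = 129.3°, so TL runs at 7.2° + (180° − 129.3°) = 57.90° from the x-axis; with |TL| = 25.3, L = T + 25.3·(cos 57.90°, sin 57.90°) = (62.95, 27.69). TL is perpendicular to LZ; with |LZ| = 17.5 on the left of TL, Z = L + 17.5·(-0.8471, 0.5314) = (48.13, 36.99). Then |SZ| = |Z − S| = 60.70.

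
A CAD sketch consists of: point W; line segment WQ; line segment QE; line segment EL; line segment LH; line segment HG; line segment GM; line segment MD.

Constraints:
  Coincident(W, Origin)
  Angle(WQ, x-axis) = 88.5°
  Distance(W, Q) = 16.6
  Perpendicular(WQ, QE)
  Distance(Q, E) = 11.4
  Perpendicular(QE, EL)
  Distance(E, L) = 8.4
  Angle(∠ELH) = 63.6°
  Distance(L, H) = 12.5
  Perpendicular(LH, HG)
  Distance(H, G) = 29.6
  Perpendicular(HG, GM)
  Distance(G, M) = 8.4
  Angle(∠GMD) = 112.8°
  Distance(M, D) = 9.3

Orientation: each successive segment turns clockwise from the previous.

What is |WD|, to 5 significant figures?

33.987

The perpendicularity gives GM at right angles to HG, so GM runs at -27.900°; with |GM| = 8.4, M = (21.838, 35.977). ∠GMD = 112.8° gives MD at -95.100° from the x-axis; with |MD| = 9.3, D = (21.011, 26.714). Then |WD| = |D − W| = 33.987.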